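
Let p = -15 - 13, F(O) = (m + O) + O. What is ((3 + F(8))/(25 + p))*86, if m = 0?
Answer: -1634/3 ≈ -544.67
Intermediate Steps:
F(O) = 2*O (F(O) = (0 + O) + O = O + O = 2*O)
p = -28
((3 + F(8))/(25 + p))*86 = ((3 + 2*8)/(25 - 28))*86 = ((3 + 16)/(-3))*86 = (19*(-⅓))*86 = -19/3*86 = -1634/3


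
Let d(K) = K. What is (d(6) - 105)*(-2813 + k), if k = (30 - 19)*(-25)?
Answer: 305712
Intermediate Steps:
k = -275 (k = 11*(-25) = -275)
(d(6) - 105)*(-2813 + k) = (6 - 105)*(-2813 - 275) = -99*(-3088) = 305712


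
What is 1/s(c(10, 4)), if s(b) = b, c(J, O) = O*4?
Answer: 1/16 ≈ 0.062500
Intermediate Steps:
c(J, O) = 4*O
1/s(c(10, 4)) = 1/(4*4) = 1/16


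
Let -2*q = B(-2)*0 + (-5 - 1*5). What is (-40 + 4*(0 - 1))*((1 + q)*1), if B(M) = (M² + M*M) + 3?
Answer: -264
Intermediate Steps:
B(M) = 3 + 2*M² (B(M) = (M² + M²) + 3 = 2*M² + 3 = 3 + 2*M²)
q = 5 (q = -((3 + 2*(-2)²)*0 + (-5 - 1*5))/2 = -((3 + 2*4)*0 + (-5 - 5))/2 = -((3 + 8)*0 - 10)/2 = -(11*0 - 10)/2 = -(0 - 10)/2 = -½*(-10) = 5)
(-40 + 4*(0 - 1))*((1 + q)*1) = (-40 + 4*(0 - 1))*((1 + 5)*1) = (-40 + 4*(-1))*(6*1) = (-40 - 4)*6 = -44*6 = -264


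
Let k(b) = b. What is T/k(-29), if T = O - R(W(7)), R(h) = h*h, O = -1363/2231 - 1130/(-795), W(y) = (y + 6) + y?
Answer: 141604111/10287141 ≈ 13.765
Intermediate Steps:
W(y) = 6 + 2*y (W(y) = (6 + y) + y = 6 + 2*y)
O = 287489/354729 (O = -1363*1/2231 - 1130*(-1/795) = -1363/2231 + 226/159 = 287489/354729 ≈ 0.81045)
R(h) = h²
T = -141604111/354729 (T = 287489/354729 - (6 + 2*7)² = 287489/354729 - (6 + 14)² = 287489/354729 - 1*20² = 287489/354729 - 1*400 = 287489/354729 - 400 = -141604111/354729 ≈ -399.19)
T/k(-29) = -141604111/354729/(-29) = -141604111/354729*(-1/29) = 141604111/10287141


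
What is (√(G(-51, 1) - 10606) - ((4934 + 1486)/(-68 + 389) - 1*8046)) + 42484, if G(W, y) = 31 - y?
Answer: 50510 + 4*I*√661 ≈ 50510.0 + 102.84*I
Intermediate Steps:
(√(G(-51, 1) - 10606) - ((4934 + 1486)/(-68 + 389) - 1*8046)) + 42484 = (√((31 - 1*1) - 10606) - ((4934 + 1486)/(-68 + 389) - 1*8046)) + 42484 = (√((31 - 1) - 10606) - (6420/321 - 8046)) + 42484 = (√(30 - 10606) - (6420*(1/321) - 8046)) + 42484 = (√(-10576) - (20 - 8046)) + 42484 = (4*I*√661 - 1*(-8026)) + 42484 = (4*I*√661 + 8026) + 42484 = (8026 + 4*I*√661) + 42484 = 50510 + 4*I*√661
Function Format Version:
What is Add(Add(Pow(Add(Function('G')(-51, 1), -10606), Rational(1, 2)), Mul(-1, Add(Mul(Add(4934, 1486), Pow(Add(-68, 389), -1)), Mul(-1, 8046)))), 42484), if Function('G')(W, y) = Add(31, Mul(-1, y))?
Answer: Add(50510, Mul(4, I, Pow(661, Rational(1, 2)))) ≈ Add(50510., Mul(102.84, I))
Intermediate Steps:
Add(Add(Pow(Add(Function('G')(-51, 1), -10606), Rational(1, 2)), Mul(-1, Add(Mul(Add(4934, 1486), Pow(Add(-68, 389), -1)), Mul(-1, 8046)))), 42484) = Add(Add(Pow(Add(Add(31, Mul(-1, 1)), -10606), Rational(1, 2)), Mul(-1, Add(Mul(Add(4934, 1486), Pow(Add(-68, 389), -1)), Mul(-1, 8046)))), 42484) = Add(Add(Pow(Add(Add(31, -1), -10606), Rational(1, 2)), Mul(-1, Add(Mul(6420, Pow(321, -1)), -8046))), 42484) = Add(Add(Pow(Add(30, -10606), Rational(1, 2)), Mul(-1, Add(Mul(6420, Rational(1, 321)), -8046))), 42484) = Add(Add(Pow(-10576, Rational(1, 2)), Mul(-1, Add(20, -8046))), 42484) = Add(Add(Mul(4, I, Pow(661, Rational(1, 2))), Mul(-1, -8026)), 42484) = Add(Add(Mul(4, I, Pow(661, Rational(1, 2))), 8026), 42484) = Add(Add(8026, Mul(4, I, Pow(661, Rational(1, 2)))), 42484) = Add(50510, Mul(4, I, Pow(661, Rational(1, 2))))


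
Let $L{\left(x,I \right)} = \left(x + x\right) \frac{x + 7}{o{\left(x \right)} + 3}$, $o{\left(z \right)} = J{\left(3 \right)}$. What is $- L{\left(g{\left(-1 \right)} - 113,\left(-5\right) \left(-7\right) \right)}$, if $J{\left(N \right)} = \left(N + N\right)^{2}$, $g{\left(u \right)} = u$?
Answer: $- \frac{8132}{13} \approx -625.54$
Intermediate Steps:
$J{\left(N \right)} = 4 N^{2}$ ($J{\left(N \right)} = \left(2 N\right)^{2} = 4 N^{2}$)
$o{\left(z \right)} = 36$ ($o{\left(z \right)} = 4 \cdot 3^{2} = 4 \cdot 9 = 36$)
$L{\left(x,I \right)} = 2 x \left(\frac{7}{39} + \frac{x}{39}\right)$ ($L{\left(x,I \right)} = \left(x + x\right) \frac{x + 7}{36 + 3} = 2 x \frac{7 + x}{39} = 2 x \left(7 + x\right) \frac{1}{39} = 2 x \left(\frac{7}{39} + \frac{x}{39}\right)$)
$- L{\left(g{\left(-1 \right)} - 113,\left(-5\right) \left(-7\right) \right)} = - \frac{2 \left(-1 - 113\right) \left(7 - 114\right)}{39} = - \frac{2 \left(-114\right) \left(7 - 114\right)}{39} = - \frac{2 \left(-114\right) \left(-107\right)}{39} = \left(-1\right) \frac{8132}{13} = - \frac{8132}{13}$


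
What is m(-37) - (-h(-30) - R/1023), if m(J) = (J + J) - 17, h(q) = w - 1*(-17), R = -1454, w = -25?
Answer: -102731/1023 ≈ -100.42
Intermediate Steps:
h(q) = -8 (h(q) = -25 - 1*(-17) = -25 + 17 = -8)
m(J) = -17 + 2*J (m(J) = 2*J - 17 = -17 + 2*J)
m(-37) - (-h(-30) - R/1023) = (-17 + 2*(-37)) - (-1*(-8) - (-1454)/1023) = (-17 - 74) - (8 - (-1454)/1023) = -91 - (8 - 1*(-1454/1023)) = -91 - (8 + 1454/1023) = -91 - 1*9638/1023 = -91 - 9638/1023 = -102731/1023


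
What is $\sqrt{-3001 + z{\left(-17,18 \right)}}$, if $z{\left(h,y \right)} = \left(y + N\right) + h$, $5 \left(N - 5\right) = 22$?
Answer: $\frac{i \sqrt{74765}}{5} \approx 54.686 i$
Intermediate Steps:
$N = \frac{47}{5}$ ($N = 5 + \frac{1}{5} \cdot 22 = 5 + \frac{22}{5} = \frac{47}{5} \approx 9.4$)
$z{\left(h,y \right)} = \frac{47}{5} + h + y$ ($z{\left(h,y \right)} = \left(y + \frac{47}{5}\right) + h = \left(\frac{47}{5} + y\right) + h = \frac{47}{5} + h + y$)
$\sqrt{-3001 + z{\left(-17,18 \right)}} = \sqrt{-3001 + \left(\frac{47}{5} - 17 + 18\right)} = \sqrt{-3001 + \frac{52}{5}} = \sqrt{- \frac{14953}{5}} = \frac{i \sqrt{74765}}{5}$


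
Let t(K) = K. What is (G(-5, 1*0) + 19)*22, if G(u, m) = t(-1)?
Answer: 396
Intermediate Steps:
G(u, m) = -1
(G(-5, 1*0) + 19)*22 = (-1 + 19)*22 = 18*22 = 396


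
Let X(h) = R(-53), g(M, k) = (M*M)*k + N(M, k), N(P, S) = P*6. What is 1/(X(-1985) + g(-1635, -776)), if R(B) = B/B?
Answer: -1/2074432409 ≈ -4.8206e-10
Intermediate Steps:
N(P, S) = 6*P
g(M, k) = 6*M + k*M**2 (g(M, k) = (M*M)*k + 6*M = M**2*k + 6*M = k*M**2 + 6*M = 6*M + k*M**2)
R(B) = 1
X(h) = 1
1/(X(-1985) + g(-1635, -776)) = 1/(1 - 1635*(6 - 1635*(-776))) = 1/(1 - 1635*(6 + 1268760)) = 1/(1 - 1635*1268766) = 1/(1 - 2074432410) = 1/(-2074432409) = -1/2074432409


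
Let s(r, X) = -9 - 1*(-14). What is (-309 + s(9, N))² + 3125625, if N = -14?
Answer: 3218041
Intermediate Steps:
s(r, X) = 5 (s(r, X) = -9 + 14 = 5)
(-309 + s(9, N))² + 3125625 = (-309 + 5)² + 3125625 = (-304)² + 3125625 = 92416 + 3125625 = 3218041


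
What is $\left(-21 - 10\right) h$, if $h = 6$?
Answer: $-186$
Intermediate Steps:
$\left(-21 - 10\right) h = \left(-21 - 10\right) 6 = \left(-31\right) 6 = -186$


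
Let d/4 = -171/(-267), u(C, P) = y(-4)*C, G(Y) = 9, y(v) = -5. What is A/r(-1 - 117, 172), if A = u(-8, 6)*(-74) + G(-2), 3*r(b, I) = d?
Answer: -262639/76 ≈ -3455.8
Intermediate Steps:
u(C, P) = -5*C
d = 228/89 (d = 4*(-171/(-267)) = 4*(-171*(-1/267)) = 4*(57/89) = 228/89 ≈ 2.5618)
r(b, I) = 76/89 (r(b, I) = (⅓)*(228/89) = 76/89)
A = -2951 (A = -5*(-8)*(-74) + 9 = 40*(-74) + 9 = -2960 + 9 = -2951)
A/r(-1 - 117, 172) = -2951/76/89 = -2951*89/76 = -262639/76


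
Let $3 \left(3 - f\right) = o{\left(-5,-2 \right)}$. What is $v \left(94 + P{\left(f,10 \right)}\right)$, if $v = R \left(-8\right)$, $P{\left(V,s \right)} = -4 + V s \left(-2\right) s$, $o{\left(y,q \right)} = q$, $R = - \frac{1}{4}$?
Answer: $- \frac{3860}{3} \approx -1286.7$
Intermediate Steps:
$R = - \frac{1}{4}$ ($R = \left(-1\right) \frac{1}{4} = - \frac{1}{4} \approx -0.25$)
$f = \frac{11}{3}$ ($f = 3 - - \frac{2}{3} = 3 + \frac{2}{3} = \frac{11}{3} \approx 3.6667$)
$P{\left(V,s \right)} = -4 - 2 V s^{2}$ ($P{\left(V,s \right)} = -4 + V - 2 s s = -4 + V \left(- 2 s^{2}\right) = -4 - 2 V s^{2}$)
$v = 2$ ($v = \left(- \frac{1}{4}\right) \left(-8\right) = 2$)
$v \left(94 + P{\left(f,10 \right)}\right) = 2 \left(94 - \left(4 + \frac{22 \cdot 10^{2}}{3}\right)\right) = 2 \left(94 - \left(4 + \frac{22}{3} \cdot 100\right)\right) = 2 \left(94 - \frac{2212}{3}\right) = 2 \left(- \frac{1930}{3}\right) = - \frac{3860}{3}$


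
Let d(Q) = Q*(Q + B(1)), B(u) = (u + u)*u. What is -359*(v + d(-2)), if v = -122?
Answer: 43798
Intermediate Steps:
B(u) = 2*u**2 (B(u) = (2*u)*u = 2*u**2)
d(Q) = Q*(2 + Q) (d(Q) = Q*(Q + 2*1**2) = Q*(Q + 2*1) = Q*(Q + 2) = Q*(2 + Q))
-359*(v + d(-2)) = -359*(-122 - 2*(2 - 2)) = -359*(-122 - 2*0) = -359*(-122 + 0) = -359*(-122) = 43798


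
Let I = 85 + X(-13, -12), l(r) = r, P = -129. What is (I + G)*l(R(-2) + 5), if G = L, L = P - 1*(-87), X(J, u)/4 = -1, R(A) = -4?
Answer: 39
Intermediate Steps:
X(J, u) = -4 (X(J, u) = 4*(-1) = -4)
L = -42 (L = -129 - 1*(-87) = -129 + 87 = -42)
G = -42
I = 81 (I = 85 - 4 = 81)
(I + G)*l(R(-2) + 5) = (81 - 42)*(-4 + 5) = 39*1 = 39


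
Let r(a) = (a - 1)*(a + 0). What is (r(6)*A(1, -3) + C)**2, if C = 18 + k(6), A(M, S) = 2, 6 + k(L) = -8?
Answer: 4096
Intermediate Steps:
k(L) = -14 (k(L) = -6 - 8 = -14)
r(a) = a*(-1 + a) (r(a) = (-1 + a)*a = a*(-1 + a))
C = 4 (C = 18 - 14 = 4)
(r(6)*A(1, -3) + C)**2 = ((6*(-1 + 6))*2 + 4)**2 = ((6*5)*2 + 4)**2 = (30*2 + 4)**2 = (60 + 4)**2 = 64**2 = 4096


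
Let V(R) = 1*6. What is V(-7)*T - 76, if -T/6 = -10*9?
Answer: 3164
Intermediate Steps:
T = 540 (T = -(-60)*9 = -6*(-90) = 540)
V(R) = 6
V(-7)*T - 76 = 6*540 - 76 = 3240 - 76 = 3164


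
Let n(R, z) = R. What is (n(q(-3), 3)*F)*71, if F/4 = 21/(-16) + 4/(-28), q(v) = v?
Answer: 34719/28 ≈ 1240.0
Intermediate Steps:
F = -163/28 (F = 4*(21/(-16) + 4/(-28)) = 4*(21*(-1/16) + 4*(-1/28)) = 4*(-21/16 - ⅐) = 4*(-163/112) = -163/28 ≈ -5.8214)
(n(q(-3), 3)*F)*71 = -3*(-163/28)*71 = (489/28)*71 = 34719/28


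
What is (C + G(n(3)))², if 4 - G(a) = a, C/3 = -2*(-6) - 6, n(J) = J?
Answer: 361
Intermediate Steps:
C = 18 (C = 3*(-2*(-6) - 6) = 3*(12 - 6) = 3*6 = 18)
G(a) = 4 - a
(C + G(n(3)))² = (18 + (4 - 1*3))² = (18 + (4 - 3))² = (18 + 1)² = 19² = 361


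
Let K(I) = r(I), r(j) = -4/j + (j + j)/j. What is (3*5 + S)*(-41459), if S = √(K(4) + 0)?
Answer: -663344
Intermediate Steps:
r(j) = 2 - 4/j (r(j) = -4/j + (2*j)/j = -4/j + 2 = 2 - 4/j)
K(I) = 2 - 4/I
S = 1 (S = √((2 - 4/4) + 0) = √((2 - 4*¼) + 0) = √((2 - 1) + 0) = √(1 + 0) = √1 = 1)
(3*5 + S)*(-41459) = (3*5 + 1)*(-41459) = (15 + 1)*(-41459) = 16*(-41459) = -663344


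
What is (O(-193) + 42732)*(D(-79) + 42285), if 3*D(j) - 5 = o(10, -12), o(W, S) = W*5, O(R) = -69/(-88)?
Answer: 79540525225/44 ≈ 1.8077e+9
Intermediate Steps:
O(R) = 69/88 (O(R) = -69*(-1/88) = 69/88)
o(W, S) = 5*W
D(j) = 55/3 (D(j) = 5/3 + (5*10)/3 = 5/3 + (⅓)*50 = 5/3 + 50/3 = 55/3)
(O(-193) + 42732)*(D(-79) + 42285) = (69/88 + 42732)*(55/3 + 42285) = (3760485/88)*(126910/3) = 79540525225/44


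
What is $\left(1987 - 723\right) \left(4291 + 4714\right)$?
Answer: $11382320$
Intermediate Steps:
$\left(1987 - 723\right) \left(4291 + 4714\right) = 1264 \cdot 9005 = 11382320$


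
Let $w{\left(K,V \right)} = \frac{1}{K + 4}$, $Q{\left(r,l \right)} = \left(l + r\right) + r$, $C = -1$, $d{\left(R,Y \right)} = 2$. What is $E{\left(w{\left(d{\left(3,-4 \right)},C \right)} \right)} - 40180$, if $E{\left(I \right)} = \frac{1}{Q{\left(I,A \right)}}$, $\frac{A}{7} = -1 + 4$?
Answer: $- \frac{2571517}{64} \approx -40180.0$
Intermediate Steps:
$A = 21$ ($A = 7 \left(-1 + 4\right) = 7 \cdot 3 = 21$)
$Q{\left(r,l \right)} = l + 2 r$
$w{\left(K,V \right)} = \frac{1}{4 + K}$
$E{\left(I \right)} = \frac{1}{21 + 2 I}$
$E{\left(w{\left(d{\left(3,-4 \right)},C \right)} \right)} - 40180 = \frac{1}{21 + \frac{2}{4 + 2}} - 40180 = \frac{1}{21 + \frac{2}{6}} - 40180 = \frac{1}{21 + 2 \cdot \frac{1}{6}} - 40180 = \frac{1}{21 + \frac{1}{3}} - 40180 = \frac{1}{\frac{64}{3}} - 40180 = \frac{3}{64} - 40180 = - \frac{2571517}{64}$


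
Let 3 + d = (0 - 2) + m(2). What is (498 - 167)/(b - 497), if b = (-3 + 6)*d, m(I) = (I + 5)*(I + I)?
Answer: -331/428 ≈ -0.77336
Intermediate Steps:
m(I) = 2*I*(5 + I) (m(I) = (5 + I)*(2*I) = 2*I*(5 + I))
d = 23 (d = -3 + ((0 - 2) + 2*2*(5 + 2)) = -3 + (-2 + 2*2*7) = -3 + (-2 + 28) = -3 + 26 = 23)
b = 69 (b = (-3 + 6)*23 = 3*23 = 69)
(498 - 167)/(b - 497) = (498 - 167)/(69 - 497) = 331/(-428) = 331*(-1/428) = -331/428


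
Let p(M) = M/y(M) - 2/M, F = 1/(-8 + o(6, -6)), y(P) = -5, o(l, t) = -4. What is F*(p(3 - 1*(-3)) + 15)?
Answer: -101/90 ≈ -1.1222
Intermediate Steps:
F = -1/12 (F = 1/(-8 - 4) = 1/(-12) = -1/12 ≈ -0.083333)
p(M) = -2/M - M/5 (p(M) = M/(-5) - 2/M = M*(-⅕) - 2/M = -M/5 - 2/M = -2/M - M/5)
F*(p(3 - 1*(-3)) + 15) = -((-2/(3 - 1*(-3)) - (3 - 1*(-3))/5) + 15)/12 = -((-2/(3 + 3) - (3 + 3)/5) + 15)/12 = -((-2/6 - ⅕*6) + 15)/12 = -((-2*⅙ - 6/5) + 15)/12 = -((-⅓ - 6/5) + 15)/12 = -(-23/15 + 15)/12 = -1/12*202/15 = -101/90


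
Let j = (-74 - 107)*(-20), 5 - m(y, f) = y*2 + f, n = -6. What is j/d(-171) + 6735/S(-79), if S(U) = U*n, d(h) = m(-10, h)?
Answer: 252995/7742 ≈ 32.678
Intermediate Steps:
m(y, f) = 5 - f - 2*y (m(y, f) = 5 - (y*2 + f) = 5 - (2*y + f) = 5 - (f + 2*y) = 5 + (-f - 2*y) = 5 - f - 2*y)
d(h) = 25 - h (d(h) = 5 - h - 2*(-10) = 5 - h + 20 = 25 - h)
S(U) = -6*U (S(U) = U*(-6) = -6*U)
j = 3620 (j = -181*(-20) = 3620)
j/d(-171) + 6735/S(-79) = 3620/(25 - 1*(-171)) + 6735/((-6*(-79))) = 3620/(25 + 171) + 6735/474 = 3620/196 + 6735*(1/474) = 3620*(1/196) + 2245/158 = 905/49 + 2245/158 = 252995/7742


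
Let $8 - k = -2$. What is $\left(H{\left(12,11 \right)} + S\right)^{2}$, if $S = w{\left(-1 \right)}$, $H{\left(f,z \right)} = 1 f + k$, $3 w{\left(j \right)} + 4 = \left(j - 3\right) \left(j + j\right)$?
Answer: $\frac{4900}{9} \approx 544.44$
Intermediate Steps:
$k = 10$ ($k = 8 - -2 = 8 + 2 = 10$)
$w{\left(j \right)} = - \frac{4}{3} + \frac{2 j \left(-3 + j\right)}{3}$ ($w{\left(j \right)} = - \frac{4}{3} + \frac{\left(j - 3\right) \left(j + j\right)}{3} = - \frac{4}{3} + \frac{\left(-3 + j\right) 2 j}{3} = - \frac{4}{3} + \frac{2 j \left(-3 + j\right)}{3}$)
$H{\left(f,z \right)} = 10 + f$ ($H{\left(f,z \right)} = 1 f + 10 = f + 10 = 10 + f$)
$S = \frac{4}{3}$ ($S = - \frac{4}{3} - -2 + \frac{2 \left(-1\right)^{2}}{3} = - \frac{4}{3} + 2 + \frac{2}{3} \cdot 1 = - \frac{4}{3} + 2 + \frac{2}{3} = \frac{4}{3} \approx 1.3333$)
$\left(H{\left(12,11 \right)} + S\right)^{2} = \left(\left(10 + 12\right) + \frac{4}{3}\right)^{2} = \left(22 + \frac{4}{3}\right)^{2} = \left(\frac{70}{3}\right)^{2} = \frac{4900}{9}$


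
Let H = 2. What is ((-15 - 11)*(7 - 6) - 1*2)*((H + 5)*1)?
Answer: -196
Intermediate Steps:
((-15 - 11)*(7 - 6) - 1*2)*((H + 5)*1) = ((-15 - 11)*(7 - 6) - 1*2)*((2 + 5)*1) = (-26*1 - 2)*(7*1) = (-26 - 2)*7 = -28*7 = -196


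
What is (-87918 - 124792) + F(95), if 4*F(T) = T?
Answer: -850745/4 ≈ -2.1269e+5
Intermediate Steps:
F(T) = T/4
(-87918 - 124792) + F(95) = (-87918 - 124792) + (¼)*95 = -212710 + 95/4 = -850745/4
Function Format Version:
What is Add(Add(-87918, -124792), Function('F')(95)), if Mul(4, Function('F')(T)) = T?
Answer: Rational(-850745, 4) ≈ -2.1269e+5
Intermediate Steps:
Function('F')(T) = Mul(Rational(1, 4), T)
Add(Add(-87918, -124792), Function('F')(95)) = Add(Add(-87918, -124792), Mul(Rational(1, 4), 95)) = Add(-212710, Rational(95, 4)) = Rational(-850745, 4)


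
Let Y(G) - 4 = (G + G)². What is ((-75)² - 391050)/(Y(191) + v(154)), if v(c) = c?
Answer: -128475/48694 ≈ -2.6384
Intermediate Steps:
Y(G) = 4 + 4*G² (Y(G) = 4 + (G + G)² = 4 + (2*G)² = 4 + 4*G²)
((-75)² - 391050)/(Y(191) + v(154)) = ((-75)² - 391050)/((4 + 4*191²) + 154) = (5625 - 391050)/((4 + 4*36481) + 154) = -385425/((4 + 145924) + 154) = -385425/(145928 + 154) = -385425/146082 = -385425*1/146082 = -128475/48694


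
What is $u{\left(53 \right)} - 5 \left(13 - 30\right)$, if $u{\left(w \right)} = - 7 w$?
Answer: $-286$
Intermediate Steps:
$u{\left(53 \right)} - 5 \left(13 - 30\right) = \left(-7\right) 53 - 5 \left(13 - 30\right) = -371 - -85 = -371 + 85 = -286$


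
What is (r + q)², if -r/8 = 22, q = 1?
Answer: 30625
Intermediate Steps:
r = -176 (r = -8*22 = -176)
(r + q)² = (-176 + 1)² = (-175)² = 30625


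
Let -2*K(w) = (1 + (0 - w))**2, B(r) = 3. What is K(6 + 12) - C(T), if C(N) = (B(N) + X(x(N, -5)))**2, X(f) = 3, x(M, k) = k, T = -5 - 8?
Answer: -361/2 ≈ -180.50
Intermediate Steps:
T = -13
C(N) = 36 (C(N) = (3 + 3)**2 = 6**2 = 36)
K(w) = -(1 - w)**2/2 (K(w) = -(1 + (0 - w))**2/2 = -(1 - w)**2/2)
K(6 + 12) - C(T) = -(-1 + (6 + 12))**2/2 - 1*36 = -(-1 + 18)**2/2 - 36 = -1/2*17**2 - 36 = -1/2*289 - 36 = -289/2 - 36 = -361/2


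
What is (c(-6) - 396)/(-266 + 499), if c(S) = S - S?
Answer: -396/233 ≈ -1.6996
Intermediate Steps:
c(S) = 0
(c(-6) - 396)/(-266 + 499) = (0 - 396)/(-266 + 499) = -396/233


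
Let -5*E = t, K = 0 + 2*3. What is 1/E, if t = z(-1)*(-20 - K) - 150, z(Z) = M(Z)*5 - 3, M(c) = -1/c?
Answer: 5/202 ≈ 0.024752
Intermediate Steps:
z(Z) = -3 - 5/Z (z(Z) = -1/Z*5 - 3 = -5/Z - 3 = -3 - 5/Z)
K = 6 (K = 0 + 6 = 6)
t = -202 (t = (-3 - 5/(-1))*(-20 - 1*6) - 150 = (-3 - 5*(-1))*(-20 - 6) - 150 = (-3 + 5)*(-26) - 150 = 2*(-26) - 150 = -52 - 150 = -202)
E = 202/5 (E = -⅕*(-202) = 202/5 ≈ 40.400)
1/E = 1/(202/5) = 5/202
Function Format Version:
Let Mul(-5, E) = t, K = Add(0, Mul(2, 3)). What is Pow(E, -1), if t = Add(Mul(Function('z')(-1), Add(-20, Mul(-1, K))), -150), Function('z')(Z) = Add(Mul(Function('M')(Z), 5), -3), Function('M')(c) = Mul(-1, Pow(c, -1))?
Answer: Rational(5, 202) ≈ 0.024752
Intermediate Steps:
Function('z')(Z) = Add(-3, Mul(-5, Pow(Z, -1))) (Function('z')(Z) = Add(Mul(Mul(-1, Pow(Z, -1)), 5), -3) = Add(Mul(-5, Pow(Z, -1)), -3) = Add(-3, Mul(-5, Pow(Z, -1))))
K = 6 (K = Add(0, 6) = 6)
t = -202 (t = Add(Mul(Add(-3, Mul(-5, Pow(-1, -1))), Add(-20, Mul(-1, 6))), -150) = Add(Mul(Add(-3, Mul(-5, -1)), Add(-20, -6)), -150) = Add(Mul(Add(-3, 5), -26), -150) = Add(Mul(2, -26), -150) = Add(-52, -150) = -202)
E = Rational(202, 5) (E = Mul(Rational(-1, 5), -202) = Rational(202, 5) ≈ 40.400)
Pow(E, -1) = Pow(Rational(202, 5), -1) = Rational(5, 202)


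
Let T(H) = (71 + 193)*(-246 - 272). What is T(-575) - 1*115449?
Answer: -252201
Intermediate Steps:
T(H) = -136752 (T(H) = 264*(-518) = -136752)
T(-575) - 1*115449 = -136752 - 1*115449 = -136752 - 115449 = -252201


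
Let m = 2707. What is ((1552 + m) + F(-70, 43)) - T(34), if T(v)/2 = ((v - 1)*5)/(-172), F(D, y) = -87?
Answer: 358957/86 ≈ 4173.9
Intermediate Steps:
T(v) = 5/86 - 5*v/86 (T(v) = 2*(((v - 1)*5)/(-172)) = 2*(((-1 + v)*5)*(-1/172)) = 2*((-5 + 5*v)*(-1/172)) = 2*(5/172 - 5*v/172) = 5/86 - 5*v/86)
((1552 + m) + F(-70, 43)) - T(34) = ((1552 + 2707) - 87) - (5/86 - 5/86*34) = (4259 - 87) - (5/86 - 85/43) = 4172 - 1*(-165/86) = 4172 + 165/86 = 358957/86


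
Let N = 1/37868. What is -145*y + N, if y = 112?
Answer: -614976319/37868 ≈ -16240.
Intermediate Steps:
N = 1/37868 ≈ 2.6408e-5
-145*y + N = -145*112 + 1/37868 = -16240 + 1/37868 = -614976319/37868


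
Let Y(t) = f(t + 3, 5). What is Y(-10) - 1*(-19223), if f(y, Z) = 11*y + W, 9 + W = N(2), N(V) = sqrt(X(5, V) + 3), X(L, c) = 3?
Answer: 19137 + sqrt(6) ≈ 19139.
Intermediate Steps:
N(V) = sqrt(6) (N(V) = sqrt(3 + 3) = sqrt(6))
W = -9 + sqrt(6) ≈ -6.5505
f(y, Z) = -9 + sqrt(6) + 11*y (f(y, Z) = 11*y + (-9 + sqrt(6)) = -9 + sqrt(6) + 11*y)
Y(t) = 24 + sqrt(6) + 11*t (Y(t) = -9 + sqrt(6) + 11*(t + 3) = -9 + sqrt(6) + 11*(3 + t) = -9 + sqrt(6) + (33 + 11*t) = 24 + sqrt(6) + 11*t)
Y(-10) - 1*(-19223) = (24 + sqrt(6) + 11*(-10)) - 1*(-19223) = (24 + sqrt(6) - 110) + 19223 = (-86 + sqrt(6)) + 19223 = 19137 + sqrt(6)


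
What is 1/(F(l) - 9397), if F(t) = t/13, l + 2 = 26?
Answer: -13/122137 ≈ -0.00010644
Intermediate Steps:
l = 24 (l = -2 + 26 = 24)
F(t) = t/13 (F(t) = t*(1/13) = t/13)
1/(F(l) - 9397) = 1/((1/13)*24 - 9397) = 1/(24/13 - 9397) = 1/(-122137/13) = -13/122137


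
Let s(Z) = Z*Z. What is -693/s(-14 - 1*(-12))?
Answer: -693/4 ≈ -173.25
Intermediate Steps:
s(Z) = Z²
-693/s(-14 - 1*(-12)) = -693/(-14 - 1*(-12))² = -693/(-14 + 12)² = -693/((-2)²) = -693/4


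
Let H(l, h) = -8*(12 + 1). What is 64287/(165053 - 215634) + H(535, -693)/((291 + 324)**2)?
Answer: -24320210999/19130998725 ≈ -1.2712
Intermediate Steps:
H(l, h) = -104 (H(l, h) = -8*13 = -104)
64287/(165053 - 215634) + H(535, -693)/((291 + 324)**2) = 64287/(165053 - 215634) - 104/(291 + 324)**2 = 64287/(-50581) - 104/(615**2) = 64287*(-1/50581) - 104/378225 = -64287/50581 - 104*1/378225 = -64287/50581 - 104/378225 = -24320210999/19130998725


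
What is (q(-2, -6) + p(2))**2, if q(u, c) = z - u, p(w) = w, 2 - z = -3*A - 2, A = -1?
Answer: 25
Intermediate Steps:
z = 1 (z = 2 - (-3*(-1) - 2) = 2 - (3 - 2) = 2 - 1*1 = 2 - 1 = 1)
q(u, c) = 1 - u
(q(-2, -6) + p(2))**2 = ((1 - 1*(-2)) + 2)**2 = ((1 + 2) + 2)**2 = (3 + 2)**2 = 5**2 = 25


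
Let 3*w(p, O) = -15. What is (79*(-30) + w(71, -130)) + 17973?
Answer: 15598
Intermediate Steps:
w(p, O) = -5 (w(p, O) = (1/3)*(-15) = -5)
(79*(-30) + w(71, -130)) + 17973 = (79*(-30) - 5) + 17973 = (-2370 - 5) + 17973 = -2375 + 17973 = 15598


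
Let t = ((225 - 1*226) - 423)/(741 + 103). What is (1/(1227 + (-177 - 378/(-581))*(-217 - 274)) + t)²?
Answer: 596872030190254225/2365124992644178944 ≈ 0.25236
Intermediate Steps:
t = -106/211 (t = ((225 - 226) - 423)/844 = (-1 - 423)*(1/844) = -424*1/844 = -106/211 ≈ -0.50237)
(1/(1227 + (-177 - 378/(-581))*(-217 - 274)) + t)² = (1/(1227 + (-177 - 378/(-581))*(-217 - 274)) - 106/211)² = (1/(1227 + (-177 - 378*(-1/581))*(-491)) - 106/211)² = (1/(1227 + (-177 + 54/83)*(-491)) - 106/211)² = (1/(1227 - 14637/83*(-491)) - 106/211)² = (1/(1227 + 7186767/83) - 106/211)² = (1/(7288608/83) - 106/211)² = (83/7288608 - 106/211)² = (-772574935/1537896288)² = 596872030190254225/2365124992644178944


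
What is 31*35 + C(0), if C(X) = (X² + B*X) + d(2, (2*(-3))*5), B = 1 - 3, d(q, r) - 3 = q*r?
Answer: 1028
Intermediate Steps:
d(q, r) = 3 + q*r
B = -2
C(X) = -57 + X² - 2*X (C(X) = (X² - 2*X) + (3 + 2*((2*(-3))*5)) = (X² - 2*X) + (3 + 2*(-6*5)) = (X² - 2*X) + (3 + 2*(-30)) = (X² - 2*X) + (3 - 60) = (X² - 2*X) - 57 = -57 + X² - 2*X)
31*35 + C(0) = 31*35 + (-57 + 0² - 2*0) = 1085 + (-57 + 0 + 0) = 1085 - 57 = 1028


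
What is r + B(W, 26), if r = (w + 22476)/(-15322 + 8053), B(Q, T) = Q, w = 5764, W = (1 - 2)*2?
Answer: -42778/7269 ≈ -5.8850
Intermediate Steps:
W = -2 (W = -1*2 = -2)
r = -28240/7269 (r = (5764 + 22476)/(-15322 + 8053) = 28240/(-7269) = 28240*(-1/7269) = -28240/7269 ≈ -3.8850)
r + B(W, 26) = -28240/7269 - 2 = -42778/7269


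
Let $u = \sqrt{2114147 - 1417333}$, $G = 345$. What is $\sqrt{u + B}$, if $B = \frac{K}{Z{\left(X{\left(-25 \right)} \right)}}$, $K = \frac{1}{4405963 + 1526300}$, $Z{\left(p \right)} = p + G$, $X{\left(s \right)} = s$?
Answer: $\frac{\sqrt{29661315 + 56306790881870400 \sqrt{696814}}}{237290520} \approx 28.892$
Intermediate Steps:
$u = \sqrt{696814} \approx 834.75$
$Z{\left(p \right)} = 345 + p$ ($Z{\left(p \right)} = p + 345 = 345 + p$)
$K = \frac{1}{5932263} \approx 1.6857 \cdot 10^{-7}$
$B = \frac{1}{1898324160}$ ($B = \frac{1}{5932263 \left(345 - 25\right)} = \frac{1}{5932263 \cdot 320} = \frac{1}{5932263} \cdot \frac{1}{320} = \frac{1}{1898324160} \approx 5.2678 \cdot 10^{-10}$)
$\sqrt{u + B} = \sqrt{\sqrt{696814} + \frac{1}{1898324160}} = \sqrt{\frac{1}{1898324160} + \sqrt{696814}}$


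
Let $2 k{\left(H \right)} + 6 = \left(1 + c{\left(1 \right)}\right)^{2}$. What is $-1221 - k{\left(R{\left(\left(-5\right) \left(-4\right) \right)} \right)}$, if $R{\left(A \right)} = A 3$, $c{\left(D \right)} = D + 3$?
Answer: $- \frac{2461}{2} \approx -1230.5$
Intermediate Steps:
$c{\left(D \right)} = 3 + D$
$R{\left(A \right)} = 3 A$
$k{\left(H \right)} = \frac{19}{2}$ ($k{\left(H \right)} = -3 + \frac{\left(1 + \left(3 + 1\right)\right)^{2}}{2} = -3 + \frac{\left(1 + 4\right)^{2}}{2} = -3 + \frac{5^{2}}{2} = -3 + \frac{1}{2} \cdot 25 = -3 + \frac{25}{2} = \frac{19}{2}$)
$-1221 - k{\left(R{\left(\left(-5\right) \left(-4\right) \right)} \right)} = -1221 - \frac{19}{2} = - \frac{2461}{2}$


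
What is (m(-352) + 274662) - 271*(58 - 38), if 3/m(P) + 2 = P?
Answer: 31770555/118 ≈ 2.6924e+5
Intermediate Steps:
m(P) = 3/(-2 + P)
(m(-352) + 274662) - 271*(58 - 38) = (3/(-2 - 352) + 274662) - 271*(58 - 38) = (3/(-354) + 274662) - 271*20 = (3*(-1/354) + 274662) - 5420 = (-1/118 + 274662) - 5420 = 32410115/118 - 5420 = 31770555/118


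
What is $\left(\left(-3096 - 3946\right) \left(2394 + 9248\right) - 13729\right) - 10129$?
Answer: $-82006822$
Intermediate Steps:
$\left(\left(-3096 - 3946\right) \left(2394 + 9248\right) - 13729\right) - 10129 = \left(\left(-7042\right) 11642 - 13729\right) - 10129 = \left(-81982964 - 13729\right) - 10129 = -81996693 - 10129 = -82006822$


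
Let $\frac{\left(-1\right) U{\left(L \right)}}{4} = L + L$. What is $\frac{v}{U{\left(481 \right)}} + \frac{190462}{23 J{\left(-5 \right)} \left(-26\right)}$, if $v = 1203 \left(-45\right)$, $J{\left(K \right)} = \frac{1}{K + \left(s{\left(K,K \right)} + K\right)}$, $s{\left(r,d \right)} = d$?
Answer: $\frac{424070745}{88504} \approx 4791.5$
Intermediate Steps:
$U{\left(L \right)} = - 8 L$ ($U{\left(L \right)} = - 4 \left(L + L\right) = - 4 \cdot 2 L = - 8 L$)
$J{\left(K \right)} = \frac{1}{3 K}$ ($J{\left(K \right)} = \frac{1}{K + \left(K + K\right)} = \frac{1}{K + 2 K} = \frac{1}{3 K}$)
$v = -54135$
$\frac{v}{U{\left(481 \right)}} + \frac{190462}{23 J{\left(-5 \right)} \left(-26\right)} = - \frac{54135}{\left(-8\right) 481} + \frac{190462}{23 \frac{1}{3 \left(-5\right)} \left(-26\right)} = - \frac{54135}{-3848} + \frac{190462}{23 \cdot \frac{1}{3} \left(- \frac{1}{5}\right) \left(-26\right)} = \left(-54135\right) \left(- \frac{1}{3848}\right) + \frac{190462}{23 \left(- \frac{1}{15}\right) \left(-26\right)} = \frac{54135}{3848} + \frac{190462}{\left(- \frac{23}{15}\right) \left(-26\right)} = \frac{54135}{3848} + \frac{190462}{\frac{598}{15}} = \frac{54135}{3848} + 190462 \cdot \frac{15}{598} = \frac{54135}{3848} + \frac{1428465}{299} = \frac{424070745}{88504}$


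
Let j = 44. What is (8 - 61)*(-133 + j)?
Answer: 4717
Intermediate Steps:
(8 - 61)*(-133 + j) = (8 - 61)*(-133 + 44) = -53*(-89) = 4717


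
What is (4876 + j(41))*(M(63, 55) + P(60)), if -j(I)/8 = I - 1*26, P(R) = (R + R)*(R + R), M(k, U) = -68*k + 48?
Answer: 48339984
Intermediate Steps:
M(k, U) = 48 - 68*k
P(R) = 4*R² (P(R) = (2*R)*(2*R) = 4*R²)
j(I) = 208 - 8*I (j(I) = -8*(I - 1*26) = -8*(I - 26) = -8*(-26 + I) = 208 - 8*I)
(4876 + j(41))*(M(63, 55) + P(60)) = (4876 + (208 - 8*41))*((48 - 68*63) + 4*60²) = (4876 + (208 - 328))*((48 - 4284) + 4*3600) = (4876 - 120)*(-4236 + 14400) = 4756*10164 = 48339984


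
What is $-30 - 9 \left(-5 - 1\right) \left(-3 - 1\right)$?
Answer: $-246$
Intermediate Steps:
$-30 - 9 \left(-5 - 1\right) \left(-3 - 1\right) = -30 - 9 \left(- 6 \left(-3 - 1\right)\right) = -30 - 9 \left(\left(-6\right) \left(-4\right)\right) = -30 - 216 = -246$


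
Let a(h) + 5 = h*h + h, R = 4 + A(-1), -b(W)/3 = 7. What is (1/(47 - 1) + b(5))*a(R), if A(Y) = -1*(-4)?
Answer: -64655/46 ≈ -1405.5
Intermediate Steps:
A(Y) = 4
b(W) = -21 (b(W) = -3*7 = -21)
R = 8 (R = 4 + 4 = 8)
a(h) = -5 + h + h² (a(h) = -5 + (h*h + h) = -5 + (h² + h) = -5 + (h + h²) = -5 + h + h²)
(1/(47 - 1) + b(5))*a(R) = (1/(47 - 1) - 21)*(-5 + 8 + 8²) = (1/46 - 21)*(-5 + 8 + 64) = (1/46 - 21)*67 = -965/46*67 = -64655/46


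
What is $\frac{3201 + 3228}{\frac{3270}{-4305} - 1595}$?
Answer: $- \frac{615041}{152661} \approx -4.0288$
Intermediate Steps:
$\frac{3201 + 3228}{\frac{3270}{-4305} - 1595} = \frac{6429}{3270 \left(- \frac{1}{4305}\right) - 1595} = \frac{6429}{- \frac{218}{287} - 1595} = \frac{6429}{- \frac{457983}{287}} = 6429 \left(- \frac{287}{457983}\right) = - \frac{615041}{152661}$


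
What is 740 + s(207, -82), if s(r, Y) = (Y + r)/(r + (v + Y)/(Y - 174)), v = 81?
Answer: 39246820/52993 ≈ 740.60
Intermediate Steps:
s(r, Y) = (Y + r)/(r + (81 + Y)/(-174 + Y)) (s(r, Y) = (Y + r)/(r + (81 + Y)/(Y - 174)) = (Y + r)/(r + (81 + Y)/(-174 + Y)))
740 + s(207, -82) = 740 + ((-82)² - 174*(-82) - 174*207 - 82*207)/(81 - 82 - 174*207 - 82*207) = 740 + (6724 + 14268 - 36018 - 16974)/(81 - 82 - 36018 - 16974) = 740 - 32000/(-52993) = 740 - 1/52993*(-32000) = 740 + 32000/52993 = 39246820/52993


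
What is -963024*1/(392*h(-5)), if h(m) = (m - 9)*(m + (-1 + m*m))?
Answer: 60189/6517 ≈ 9.2357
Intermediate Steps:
h(m) = (-9 + m)*(-1 + m + m²) (h(m) = (-9 + m)*(m + (-1 + m²)) = (-9 + m)*(-1 + m + m²))
-963024*1/(392*h(-5)) = -963024*1/(392*(9 + (-5)³ - 10*(-5) - 8*(-5)²)) = -963024*1/(392*(9 - 125 + 50 - 8*25)) = -963024*1/(392*(9 - 125 + 50 - 200)) = -963024/((4*(-266))*98) = -963024/((-1064*98)) = -963024/(-104272) = -963024*(-1/104272) = 60189/6517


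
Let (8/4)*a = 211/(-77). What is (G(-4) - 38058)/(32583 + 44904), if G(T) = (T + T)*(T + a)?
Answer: -2927158/5966499 ≈ -0.49060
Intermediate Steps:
a = -211/154 (a = (211/(-77))/2 = (211*(-1/77))/2 = (½)*(-211/77) = -211/154 ≈ -1.3701)
G(T) = 2*T*(-211/154 + T) (G(T) = (T + T)*(T - 211/154) = (2*T)*(-211/154 + T) = 2*T*(-211/154 + T))
(G(-4) - 38058)/(32583 + 44904) = ((1/77)*(-4)*(-211 + 154*(-4)) - 38058)/(32583 + 44904) = ((1/77)*(-4)*(-211 - 616) - 38058)/77487 = ((1/77)*(-4)*(-827) - 38058)*(1/77487) = (3308/77 - 38058)*(1/77487) = -2927158/77*1/77487 = -2927158/5966499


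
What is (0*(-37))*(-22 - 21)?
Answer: 0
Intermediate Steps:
(0*(-37))*(-22 - 21) = 0*(-43) = 0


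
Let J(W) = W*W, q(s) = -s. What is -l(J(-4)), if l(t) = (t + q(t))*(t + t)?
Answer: 0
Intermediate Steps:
J(W) = W²
l(t) = 0 (l(t) = (t - t)*(t + t) = 0*(2*t) = 0)
-l(J(-4)) = -1*0 = 0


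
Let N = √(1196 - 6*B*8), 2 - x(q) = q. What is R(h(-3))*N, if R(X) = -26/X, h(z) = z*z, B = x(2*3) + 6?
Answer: -260*√11/9 ≈ -95.814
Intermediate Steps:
x(q) = 2 - q
B = 2 (B = (2 - 2*3) + 6 = (2 - 1*6) + 6 = (2 - 6) + 6 = -4 + 6 = 2)
h(z) = z²
N = 10*√11 (N = √(1196 - 6*2*8) = √(1196 - 12*8) = √(1196 - 96) = √1100 = 10*√11 ≈ 33.166)
R(h(-3))*N = (-26/((-3)²))*(10*√11) = (-26/9)*(10*√11) = (-26*⅑)*(10*√11) = -260*√11/9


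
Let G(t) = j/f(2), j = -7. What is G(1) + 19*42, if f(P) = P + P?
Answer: 3185/4 ≈ 796.25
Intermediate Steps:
f(P) = 2*P
G(t) = -7/4 (G(t) = -7/(2*2) = -7/4)
G(1) + 19*42 = -7/4 + 19*42 = -7/4 + 798 = 3185/4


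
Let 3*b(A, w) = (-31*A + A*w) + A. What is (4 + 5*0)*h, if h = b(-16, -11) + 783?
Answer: 12020/3 ≈ 4006.7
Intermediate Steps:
b(A, w) = -10*A + A*w/3 (b(A, w) = ((-31*A + A*w) + A)/3 = (-30*A + A*w)/3 = -10*A + A*w/3)
h = 3005/3 (h = (⅓)*(-16)*(-30 - 11) + 783 = (⅓)*(-16)*(-41) + 783 = 656/3 + 783 = 3005/3 ≈ 1001.7)
(4 + 5*0)*h = (4 + 5*0)*(3005/3) = (4 + 0)*(3005/3) = 4*(3005/3) = 12020/3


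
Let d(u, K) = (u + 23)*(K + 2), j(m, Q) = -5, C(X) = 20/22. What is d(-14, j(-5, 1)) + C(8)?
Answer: -287/11 ≈ -26.091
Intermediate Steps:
C(X) = 10/11 (C(X) = 20*(1/22) = 10/11)
d(u, K) = (2 + K)*(23 + u) (d(u, K) = (23 + u)*(2 + K) = (2 + K)*(23 + u))
d(-14, j(-5, 1)) + C(8) = (46 + 2*(-14) + 23*(-5) - 5*(-14)) + 10/11 = (46 - 28 - 115 + 70) + 10/11 = -27 + 10/11 = -287/11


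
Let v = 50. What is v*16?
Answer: 800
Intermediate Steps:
v*16 = 50*16 = 800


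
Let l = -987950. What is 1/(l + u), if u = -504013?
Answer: -1/1491963 ≈ -6.7026e-7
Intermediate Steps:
1/(l + u) = 1/(-987950 - 504013) = 1/(-1491963) = -1/1491963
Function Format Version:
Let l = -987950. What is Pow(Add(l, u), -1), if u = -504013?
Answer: Rational(-1, 1491963) ≈ -6.7026e-7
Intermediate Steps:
Pow(Add(l, u), -1) = Pow(Add(-987950, -504013), -1) = Pow(-1491963, -1) = Rational(-1, 1491963)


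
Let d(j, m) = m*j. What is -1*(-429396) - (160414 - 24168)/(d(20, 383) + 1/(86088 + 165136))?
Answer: 826285060356932/1924375841 ≈ 4.2938e+5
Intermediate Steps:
d(j, m) = j*m
-1*(-429396) - (160414 - 24168)/(d(20, 383) + 1/(86088 + 165136)) = -1*(-429396) - (160414 - 24168)/(20*383 + 1/(86088 + 165136)) = 429396 - 136246/(7660 + 1/251224) = 429396 - 136246/1924375841/251224 = 429396 - 136246*251224/1924375841 = 429396 - 1*34228265104/1924375841 = 429396 - 34228265104/1924375841 = 826285060356932/1924375841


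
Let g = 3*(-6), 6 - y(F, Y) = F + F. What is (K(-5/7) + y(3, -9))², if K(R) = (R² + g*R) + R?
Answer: 384400/2401 ≈ 160.10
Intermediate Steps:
y(F, Y) = 6 - 2*F (y(F, Y) = 6 - (F + F) = 6 - 2*F)
g = -18
K(R) = R² - 17*R (K(R) = (R² - 18*R) + R = R² - 17*R)
(K(-5/7) + y(3, -9))² = ((-5/7)*(-17 - 5/7) + (6 - 2*3))² = ((-5*⅐)*(-17 - 5*⅐) + (6 - 6))² = (-5*(-17 - 5/7)/7 + 0)² = (-5/7*(-124/7) + 0)² = (620/49 + 0)² = (620/49)² = 384400/2401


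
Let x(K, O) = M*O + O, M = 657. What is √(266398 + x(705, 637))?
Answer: 2*√171386 ≈ 827.98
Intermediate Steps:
x(K, O) = 658*O (x(K, O) = 657*O + O = 658*O)
√(266398 + x(705, 637)) = √(266398 + 658*637) = √(266398 + 419146) = √685544 = 2*√171386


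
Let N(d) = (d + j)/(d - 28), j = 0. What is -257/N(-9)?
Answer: -9509/9 ≈ -1056.6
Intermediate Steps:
N(d) = d/(-28 + d) (N(d) = (d + 0)/(d - 28) = d/(-28 + d))
-257/N(-9) = -257/((-9/(-28 - 9))) = -257/((-9/(-37))) = -257/((-9*(-1/37))) = -257/9/37 = -257*37/9 = -9509/9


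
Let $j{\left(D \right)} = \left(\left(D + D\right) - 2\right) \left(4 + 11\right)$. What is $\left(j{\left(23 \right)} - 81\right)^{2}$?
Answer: $335241$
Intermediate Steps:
$j{\left(D \right)} = -30 + 30 D$ ($j{\left(D \right)} = \left(2 D - 2\right) 15 = \left(-2 + 2 D\right) 15 = -30 + 30 D$)
$\left(j{\left(23 \right)} - 81\right)^{2} = \left(\left(-30 + 30 \cdot 23\right) - 81\right)^{2} = \left(\left(-30 + 690\right) - 81\right)^{2} = \left(660 - 81\right)^{2} = 579^{2} = 335241$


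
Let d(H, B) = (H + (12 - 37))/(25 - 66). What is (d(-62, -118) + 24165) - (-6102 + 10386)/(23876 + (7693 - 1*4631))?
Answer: 13345697766/552229 ≈ 24167.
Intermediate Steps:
d(H, B) = 25/41 - H/41 (d(H, B) = (H - 25)/(-41) = (-25 + H)*(-1/41) = 25/41 - H/41)
(d(-62, -118) + 24165) - (-6102 + 10386)/(23876 + (7693 - 1*4631)) = ((25/41 - 1/41*(-62)) + 24165) - (-6102 + 10386)/(23876 + (7693 - 1*4631)) = ((25/41 + 62/41) + 24165) - 4284/(23876 + (7693 - 4631)) = (87/41 + 24165) - 4284/(23876 + 3062) = 990852/41 - 4284/26938 = 990852/41 - 1*2142/13469 = 990852/41 - 2142/13469 = 13345697766/552229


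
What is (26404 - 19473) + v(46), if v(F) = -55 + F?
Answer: 6922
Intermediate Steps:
(26404 - 19473) + v(46) = (26404 - 19473) + (-55 + 46) = 6931 - 9 = 6922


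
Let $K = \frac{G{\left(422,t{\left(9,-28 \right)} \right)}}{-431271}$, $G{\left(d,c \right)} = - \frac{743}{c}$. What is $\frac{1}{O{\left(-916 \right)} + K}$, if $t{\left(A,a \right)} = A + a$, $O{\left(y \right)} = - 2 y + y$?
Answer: $\frac{8194149}{7505839741} \approx 0.0010917$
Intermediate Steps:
$O{\left(y \right)} = - y$
$K = - \frac{743}{8194149}$ ($K = \frac{\left(-743\right) \frac{1}{9 - 28}}{-431271} = - \frac{743}{-19} \left(- \frac{1}{431271}\right) = \left(-743\right) \left(- \frac{1}{19}\right) \left(- \frac{1}{431271}\right) = \frac{743}{19} \left(- \frac{1}{431271}\right) = - \frac{743}{8194149} \approx -9.0674 \cdot 10^{-5}$)
$\frac{1}{O{\left(-916 \right)} + K} = \frac{1}{\left(-1\right) \left(-916\right) - \frac{743}{8194149}} = \frac{1}{916 - \frac{743}{8194149}} = \frac{1}{\frac{7505839741}{8194149}} = \frac{8194149}{7505839741}$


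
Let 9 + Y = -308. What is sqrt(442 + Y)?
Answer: 5*sqrt(5) ≈ 11.180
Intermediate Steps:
Y = -317 (Y = -9 - 308 = -317)
sqrt(442 + Y) = sqrt(442 - 317) = sqrt(125) = 5*sqrt(5)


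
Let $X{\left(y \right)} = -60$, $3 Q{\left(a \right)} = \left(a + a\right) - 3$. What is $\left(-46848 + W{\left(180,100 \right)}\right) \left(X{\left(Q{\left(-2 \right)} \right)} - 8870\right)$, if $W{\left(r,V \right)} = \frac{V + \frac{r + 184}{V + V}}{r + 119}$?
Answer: $\frac{625432650537}{1495} \approx 4.1835 \cdot 10^{8}$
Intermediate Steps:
$Q{\left(a \right)} = -1 + \frac{2 a}{3}$ ($Q{\left(a \right)} = \frac{\left(a + a\right) - 3}{3} = \frac{2 a - 3}{3} = \frac{-3 + 2 a}{3} = -1 + \frac{2 a}{3}$)
$W{\left(r,V \right)} = \frac{V + \frac{184 + r}{2 V}}{119 + r}$
$\left(-46848 + W{\left(180,100 \right)}\right) \left(X{\left(Q{\left(-2 \right)} \right)} - 8870\right) = \left(-46848 + \frac{92 + 100^{2} + \frac{1}{2} \cdot 180}{100 \left(119 + 180\right)}\right) \left(-60 - 8870\right) = \left(-46848 + \frac{92 + 10000 + 90}{100 \cdot 299}\right) \left(-8930\right) = \left(-46848 + \frac{1}{100} \cdot \frac{1}{299} \cdot 10182\right) \left(-8930\right) = \left(-46848 + \frac{5091}{14950}\right) \left(-8930\right) = \left(- \frac{700372509}{14950}\right) \left(-8930\right) = \frac{625432650537}{1495}$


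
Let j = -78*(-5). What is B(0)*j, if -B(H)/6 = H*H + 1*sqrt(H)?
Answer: 0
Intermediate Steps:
B(H) = -6*sqrt(H) - 6*H**2 (B(H) = -6*(H*H + 1*sqrt(H)) = -6*(H**2 + sqrt(H)) = -6*(sqrt(H) + H**2) = -6*sqrt(H) - 6*H**2)
j = 390
B(0)*j = (-6*sqrt(0) - 6*0**2)*390 = (-6*0 - 6*0)*390 = (0 + 0)*390 = 0*390 = 0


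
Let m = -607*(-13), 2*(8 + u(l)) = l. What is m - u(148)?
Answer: 7825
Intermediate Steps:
u(l) = -8 + l/2
m = 7891
m - u(148) = 7891 - (-8 + (½)*148) = 7891 - (-8 + 74) = 7891 - 1*66 = 7891 - 66 = 7825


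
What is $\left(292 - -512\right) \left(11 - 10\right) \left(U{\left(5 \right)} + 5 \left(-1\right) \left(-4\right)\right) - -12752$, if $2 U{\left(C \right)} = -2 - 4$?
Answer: $26420$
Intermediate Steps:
$U{\left(C \right)} = -3$ ($U{\left(C \right)} = \frac{-2 - 4}{2} = \frac{1}{2} \left(-6\right) = -3$)
$\left(292 - -512\right) \left(11 - 10\right) \left(U{\left(5 \right)} + 5 \left(-1\right) \left(-4\right)\right) - -12752 = \left(292 - -512\right) \left(11 - 10\right) \left(-3 + 5 \left(-1\right) \left(-4\right)\right) - -12752 = \left(292 + 512\right) 1 \left(-3 - -20\right) + 12752 = 804 \cdot 1 \left(-3 + 20\right) + 12752 = 804 \cdot 1 \cdot 17 + 12752 = 804 \cdot 17 + 12752 = 13668 + 12752 = 26420$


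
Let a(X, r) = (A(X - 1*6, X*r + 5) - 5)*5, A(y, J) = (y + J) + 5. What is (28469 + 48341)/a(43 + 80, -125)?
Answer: -15362/15253 ≈ -1.0071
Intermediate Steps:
A(y, J) = 5 + J + y (A(y, J) = (J + y) + 5 = 5 + J + y)
a(X, r) = -5 + 5*X + 5*X*r (a(X, r) = ((5 + (X*r + 5) + (X - 1*6)) - 5)*5 = ((5 + (5 + X*r) + (X - 6)) - 5)*5 = ((5 + (5 + X*r) + (-6 + X)) - 5)*5 = ((4 + X + X*r) - 5)*5 = (-1 + X + X*r)*5 = -5 + 5*X + 5*X*r)
(28469 + 48341)/a(43 + 80, -125) = (28469 + 48341)/(-5 + 5*(43 + 80) + 5*(43 + 80)*(-125)) = 76810/(-5 + 5*123 + 5*123*(-125)) = 76810/(-5 + 615 - 76875) = 76810/(-76265) = 76810*(-1/76265) = -15362/15253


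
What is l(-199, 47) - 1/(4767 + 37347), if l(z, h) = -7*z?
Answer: 58664801/42114 ≈ 1393.0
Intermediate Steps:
l(-199, 47) - 1/(4767 + 37347) = -7*(-199) - 1/(4767 + 37347) = 1393 - 1/42114 = 58664801/42114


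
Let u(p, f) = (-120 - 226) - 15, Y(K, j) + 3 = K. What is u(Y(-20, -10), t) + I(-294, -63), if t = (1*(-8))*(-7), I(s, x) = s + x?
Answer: -718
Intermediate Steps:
Y(K, j) = -3 + K
t = 56 (t = -8*(-7) = 56)
u(p, f) = -361 (u(p, f) = -346 - 15 = -361)
u(Y(-20, -10), t) + I(-294, -63) = -361 + (-294 - 63) = -361 - 357 = -718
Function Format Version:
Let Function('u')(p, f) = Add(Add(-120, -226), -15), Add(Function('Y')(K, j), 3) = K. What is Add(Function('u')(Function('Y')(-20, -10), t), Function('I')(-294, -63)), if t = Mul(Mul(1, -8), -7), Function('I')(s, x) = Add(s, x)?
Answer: -718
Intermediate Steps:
Function('Y')(K, j) = Add(-3, K)
t = 56 (t = Mul(-8, -7) = 56)
Function('u')(p, f) = -361 (Function('u')(p, f) = Add(-346, -15) = -361)
Add(Function('u')(Function('Y')(-20, -10), t), Function('I')(-294, -63)) = Add(-361, Add(-294, -63)) = Add(-361, -357) = -718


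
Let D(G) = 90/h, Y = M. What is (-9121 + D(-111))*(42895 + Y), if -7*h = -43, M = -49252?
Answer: 2489229561/43 ≈ 5.7889e+7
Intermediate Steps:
Y = -49252
h = 43/7 (h = -⅐*(-43) = 43/7 ≈ 6.1429)
D(G) = 630/43 (D(G) = 90/(43/7) = 90*(7/43) = 630/43)
(-9121 + D(-111))*(42895 + Y) = (-9121 + 630/43)*(42895 - 49252) = -391573/43*(-6357) = 2489229561/43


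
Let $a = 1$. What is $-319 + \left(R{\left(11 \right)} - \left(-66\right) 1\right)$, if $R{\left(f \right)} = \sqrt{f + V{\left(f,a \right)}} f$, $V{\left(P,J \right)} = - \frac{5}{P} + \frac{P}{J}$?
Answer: $-253 + \sqrt{2607} \approx -201.94$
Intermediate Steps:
$R{\left(f \right)} = f \sqrt{- \frac{5}{f} + 2 f}$ ($R{\left(f \right)} = \sqrt{f + \left(- \frac{5}{f} + \frac{f}{1}\right)} f = \sqrt{f + \left(- \frac{5}{f} + f 1\right)} f = \sqrt{f + \left(- \frac{5}{f} + f\right)} f = \sqrt{f + \left(f - \frac{5}{f}\right)} f = \sqrt{- \frac{5}{f} + 2 f} f = f \sqrt{- \frac{5}{f} + 2 f}$)
$-319 + \left(R{\left(11 \right)} - \left(-66\right) 1\right) = -319 + \left(11 \sqrt{- \frac{5}{11} + 2 \cdot 11} - \left(-66\right) 1\right) = -319 + \left(11 \sqrt{\left(-5\right) \frac{1}{11} + 22} - -66\right) = -319 + \left(11 \sqrt{- \frac{5}{11} + 22} + 66\right) = -319 + \left(11 \sqrt{\frac{237}{11}} + 66\right) = -319 + \left(11 \frac{\sqrt{2607}}{11} + 66\right) = -319 + \left(\sqrt{2607} + 66\right) = -319 + \left(66 + \sqrt{2607}\right) = -253 + \sqrt{2607}$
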